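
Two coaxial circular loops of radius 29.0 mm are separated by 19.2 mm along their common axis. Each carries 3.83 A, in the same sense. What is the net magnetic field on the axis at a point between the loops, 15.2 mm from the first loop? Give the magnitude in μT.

Each loop contributes B = μ₀IR²/[2(R²+z²)^(3/2)] on the axis, with z measured from that loop.
Loop 1 (z = 0.0152 m): B₁ = 5.77×10⁻⁵ T. Loop 2 (z = 0.004 m): B₂ = 8.07×10⁻⁵ T.
The fields add: B = B₁ + B₂ = 1.38×10⁻⁴ T.

B ≈ 138 μT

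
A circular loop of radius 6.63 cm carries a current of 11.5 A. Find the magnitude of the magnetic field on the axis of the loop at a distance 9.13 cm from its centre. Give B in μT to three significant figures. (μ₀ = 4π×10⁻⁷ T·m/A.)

B ≈ 22.1 μT

On the axis of a circular loop, B = μ₀IR² / [2(R²+z²)^(3/2)].
R² + z² = (0.0663)² + (0.0913)² = 0.01273 m², and (R²+z²)^(3/2) = 1.44×10⁻³ m³.
B = (4π×10⁻⁷ × 11.5 × 0.004396) / (2 × 1.44×10⁻³) = 2.21×10⁻⁵ T.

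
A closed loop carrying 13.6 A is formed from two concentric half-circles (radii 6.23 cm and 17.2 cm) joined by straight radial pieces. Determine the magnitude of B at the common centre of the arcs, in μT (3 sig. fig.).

B ≈ 43.7 μT

The radial connectors point toward the centre, so dl × r̂ = 0 and they contribute nothing.
Each semicircle gives μ₀I/(4R): inner arc 6.86×10⁻⁵ T, outer arc 2.48×10⁻⁵ T.
The two arcs carry current in opposite angular senses, so their fields oppose: B = |6.86×10⁻⁵ − 2.48×10⁻⁵| = 4.37×10⁻⁵ T.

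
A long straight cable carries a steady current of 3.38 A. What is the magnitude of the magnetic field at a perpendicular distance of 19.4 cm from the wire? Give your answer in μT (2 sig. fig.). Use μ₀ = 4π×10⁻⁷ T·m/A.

For an infinitely long straight wire, B = μ₀I/(2πd).
B = (4π×10⁻⁷ × 3.38) / (2π × 0.194) = 3.48×10⁻⁶ T.

B ≈ 3.5 μT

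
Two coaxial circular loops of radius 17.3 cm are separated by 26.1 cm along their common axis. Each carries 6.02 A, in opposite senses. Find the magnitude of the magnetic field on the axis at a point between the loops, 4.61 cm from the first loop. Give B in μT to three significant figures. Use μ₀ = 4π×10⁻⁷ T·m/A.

Each loop contributes B = μ₀IR²/[2(R²+z²)^(3/2)] on the axis, with z measured from that loop.
Loop 1 (z = 0.0461 m): B₁ = 1.97×10⁻⁵ T. Loop 2 (z = 0.2149 m): B₂ = 5.39×10⁻⁶ T.
The fields oppose: B = |B₁ − B₂| = 1.43×10⁻⁵ T.

B ≈ 14.3 μT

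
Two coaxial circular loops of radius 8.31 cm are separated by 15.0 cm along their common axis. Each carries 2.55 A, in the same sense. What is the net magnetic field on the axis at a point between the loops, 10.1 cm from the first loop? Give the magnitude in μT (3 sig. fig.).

B ≈ 17.3 μT

Each loop contributes B = μ₀IR²/[2(R²+z²)^(3/2)] on the axis, with z measured from that loop.
Loop 1 (z = 0.101 m): B₁ = 4.95×10⁻⁶ T. Loop 2 (z = 0.049 m): B₂ = 1.23×10⁻⁵ T.
The fields add: B = B₁ + B₂ = 1.73×10⁻⁵ T.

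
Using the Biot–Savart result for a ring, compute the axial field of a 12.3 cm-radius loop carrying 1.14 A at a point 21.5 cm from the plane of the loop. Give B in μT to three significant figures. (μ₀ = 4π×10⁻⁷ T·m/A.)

B ≈ 0.713 μT

On the axis of a circular loop, B = μ₀IR² / [2(R²+z²)^(3/2)].
R² + z² = (0.123)² + (0.215)² = 0.06135 m², and (R²+z²)^(3/2) = 1.52×10⁻² m³.
B = (4π×10⁻⁷ × 1.14 × 0.01513) / (2 × 1.52×10⁻²) = 7.13×10⁻⁷ T.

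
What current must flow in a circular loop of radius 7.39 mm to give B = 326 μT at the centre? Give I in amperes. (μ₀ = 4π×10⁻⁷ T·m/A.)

At the centre of a circular loop B = μ₀I/(2R), so I = 2RB/μ₀.
With R = 0.00739 m, I = 2 × 0.00739 × 3.26×10⁻⁴ / (4π×10⁻⁷) = 3.83 A.

I ≈ 3.83 A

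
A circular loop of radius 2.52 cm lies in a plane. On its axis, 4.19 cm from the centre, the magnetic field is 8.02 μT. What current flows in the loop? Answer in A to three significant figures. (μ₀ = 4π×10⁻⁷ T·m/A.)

I ≈ 2.35 A

On the axis of a loop, B = μ₀IR²/[2(R²+z²)^(3/2)], so I = 2B(R²+z²)^(3/2)/(μ₀R²).
R² + z² = 0.000635 + 0.001756 = 0.002391 m²; raised to 3/2 gives 1.17×10⁻⁴ m³.
I = 2 × 8.02×10⁻⁶ × 1.17×10⁻⁴ / (1.26×10⁻⁶ × 0.000635) = 2.35 A.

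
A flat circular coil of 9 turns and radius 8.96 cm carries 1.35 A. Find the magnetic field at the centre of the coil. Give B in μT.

For an N-turn flat coil, B = Nμ₀I/(2R) with R = 0.0896 m.
B = 9 × 9.47×10⁻⁶ T = 8.52×10⁻⁵ T.

B ≈ 85.2 μT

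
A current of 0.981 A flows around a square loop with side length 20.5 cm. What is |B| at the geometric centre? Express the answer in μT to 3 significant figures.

B ≈ 5.41 μT

Each side is a finite straight segment at perpendicular distance d = a/(2 tan(π/4)) = 0.1025 m from the centre, with end-angles ±π/4.
One side contributes B₁ = (μ₀I/4πd)·2 sin(π/4) = 1.35×10⁻⁶ T.
All 4 sides add in the same direction: B = 4 × 1.35×10⁻⁶ = 5.41×10⁻⁶ T.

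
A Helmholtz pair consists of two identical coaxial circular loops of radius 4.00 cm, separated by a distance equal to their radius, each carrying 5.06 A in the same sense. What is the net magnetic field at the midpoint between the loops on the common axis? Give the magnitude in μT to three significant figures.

B ≈ 114 μT

Each loop contributes B = μ₀IR²/[2(R²+z²)^(3/2)] on the axis, with z measured from that loop.
Loop 1 (z = 0.02 m): B₁ = 5.69×10⁻⁵ T. Loop 2 (z = 0.02 m): B₂ = 5.69×10⁻⁵ T.
The fields add: B = B₁ + B₂ = 1.14×10⁻⁴ T.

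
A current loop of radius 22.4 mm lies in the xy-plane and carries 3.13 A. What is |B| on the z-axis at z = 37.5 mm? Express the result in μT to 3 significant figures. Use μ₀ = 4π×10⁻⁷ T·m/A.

B ≈ 11.8 μT

On the axis of a circular loop, B = μ₀IR² / [2(R²+z²)^(3/2)].
R² + z² = (0.0224)² + (0.0375)² = 0.001908 m², and (R²+z²)^(3/2) = 8.33×10⁻⁵ m³.
B = (4π×10⁻⁷ × 3.13 × 0.0005018) / (2 × 8.33×10⁻⁵) = 1.18×10⁻⁵ T.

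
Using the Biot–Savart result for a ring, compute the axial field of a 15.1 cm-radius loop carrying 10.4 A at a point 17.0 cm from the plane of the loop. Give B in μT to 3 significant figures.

On the axis of a circular loop, B = μ₀IR² / [2(R²+z²)^(3/2)].
R² + z² = (0.151)² + (0.17)² = 0.0517 m², and (R²+z²)^(3/2) = 1.18×10⁻² m³.
B = (4π×10⁻⁷ × 10.4 × 0.0228) / (2 × 1.18×10⁻²) = 1.27×10⁻⁵ T.

B ≈ 12.7 μT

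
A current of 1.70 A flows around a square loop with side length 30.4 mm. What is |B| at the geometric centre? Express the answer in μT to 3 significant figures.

B ≈ 63.3 μT

Each side is a finite straight segment at perpendicular distance d = a/(2 tan(π/4)) = 0.0152 m from the centre, with end-angles ±π/4.
One side contributes B₁ = (μ₀I/4πd)·2 sin(π/4) = 1.58×10⁻⁵ T.
All 4 sides add in the same direction: B = 4 × 1.58×10⁻⁵ = 6.33×10⁻⁵ T.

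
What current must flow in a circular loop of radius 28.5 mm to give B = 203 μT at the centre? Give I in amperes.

I ≈ 9.21 A

At the centre of a circular loop B = μ₀I/(2R), so I = 2RB/μ₀.
With R = 0.0285 m, I = 2 × 0.0285 × 2.03×10⁻⁴ / (4π×10⁻⁷) = 9.21 A.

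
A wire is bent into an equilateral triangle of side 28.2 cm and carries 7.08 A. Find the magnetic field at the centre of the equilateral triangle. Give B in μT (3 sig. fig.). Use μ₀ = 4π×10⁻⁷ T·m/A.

B ≈ 45.2 μT

Each side is a finite straight segment at perpendicular distance d = a/(2 tan(π/3)) = 0.08141 m from the centre, with end-angles ±π/3.
One side contributes B₁ = (μ₀I/4πd)·2 sin(π/3) = 1.51×10⁻⁵ T.
All 3 sides add in the same direction: B = 3 × 1.51×10⁻⁵ = 4.52×10⁻⁵ T.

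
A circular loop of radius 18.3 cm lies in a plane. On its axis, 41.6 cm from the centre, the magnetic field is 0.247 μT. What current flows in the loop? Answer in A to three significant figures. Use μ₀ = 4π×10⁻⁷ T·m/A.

On the axis of a loop, B = μ₀IR²/[2(R²+z²)^(3/2)], so I = 2B(R²+z²)^(3/2)/(μ₀R²).
R² + z² = 0.03349 + 0.1731 = 0.2065 m²; raised to 3/2 gives 9.39×10⁻² m³.
I = 2 × 2.47×10⁻⁷ × 9.39×10⁻² / (1.26×10⁻⁶ × 0.03349) = 1.10 A.

I ≈ 1.10 A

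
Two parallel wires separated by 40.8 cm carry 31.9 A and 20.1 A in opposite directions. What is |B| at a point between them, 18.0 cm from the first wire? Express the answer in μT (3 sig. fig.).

B ≈ 53.1 μT

Each long wire gives B = μ₀I/(2πd). Distances are d₁ = 0.18 m and d₂ = 0.228 m.
B₁ = 3.54×10⁻⁵ T, B₂ = 1.76×10⁻⁵ T.
Between antiparallel currents both contributions point the same way, so they add. B = B₁ + B₂ = 3.54×10⁻⁵ + 1.76×10⁻⁵ = 5.31×10⁻⁵ T.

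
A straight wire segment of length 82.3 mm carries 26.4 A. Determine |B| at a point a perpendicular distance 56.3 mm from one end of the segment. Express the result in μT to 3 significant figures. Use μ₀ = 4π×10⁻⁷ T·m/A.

For a finite straight segment, B = (μ₀I/4πd)(sinθ₁ + sinθ₂), where θ₁, θ₂ are the angles from the perpendicular to each end.
The perpendicular foot is at one end, so the two end-offsets along the wire are 0 and L = 0.0823 m.
sinθ₁ = 0/√(0²+0.0563²) = 0.0000; sinθ₂ = 0.0823/√(0.0823²+0.0563²) = 0.8254.
B = (4π×10⁻⁷ × 26.4) / (4π × 0.0563) × (0.0000 + 0.8254) = 3.87×10⁻⁵ T.

B ≈ 38.7 μT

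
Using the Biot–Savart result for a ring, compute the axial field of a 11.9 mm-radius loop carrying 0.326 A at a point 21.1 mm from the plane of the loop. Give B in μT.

B ≈ 2.04 μT

On the axis of a circular loop, B = μ₀IR² / [2(R²+z²)^(3/2)].
R² + z² = (0.0119)² + (0.0211)² = 0.0005868 m², and (R²+z²)^(3/2) = 1.42×10⁻⁵ m³.
B = (4π×10⁻⁷ × 0.326 × 0.0001416) / (2 × 1.42×10⁻⁵) = 2.04×10⁻⁶ T.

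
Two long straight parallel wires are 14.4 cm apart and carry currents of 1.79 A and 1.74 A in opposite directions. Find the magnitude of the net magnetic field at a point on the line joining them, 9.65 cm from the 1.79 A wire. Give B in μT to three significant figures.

B ≈ 11.0 μT

Each long wire gives B = μ₀I/(2πd). Distances are d₁ = 0.0965 m and d₂ = 0.0475 m.
B₁ = 3.71×10⁻⁶ T, B₂ = 7.33×10⁻⁶ T.
Between antiparallel currents both contributions point the same way, so they add. B = B₁ + B₂ = 3.71×10⁻⁶ + 7.33×10⁻⁶ = 1.10×10⁻⁵ T.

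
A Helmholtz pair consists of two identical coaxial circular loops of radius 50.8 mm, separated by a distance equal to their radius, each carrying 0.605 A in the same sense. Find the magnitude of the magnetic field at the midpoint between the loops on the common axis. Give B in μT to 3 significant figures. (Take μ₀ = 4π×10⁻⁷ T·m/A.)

Each loop contributes B = μ₀IR²/[2(R²+z²)^(3/2)] on the axis, with z measured from that loop.
Loop 1 (z = 0.0254 m): B₁ = 5.35×10⁻⁶ T. Loop 2 (z = 0.0254 m): B₂ = 5.35×10⁻⁶ T.
The fields add: B = B₁ + B₂ = 1.07×10⁻⁵ T.

B ≈ 10.7 μT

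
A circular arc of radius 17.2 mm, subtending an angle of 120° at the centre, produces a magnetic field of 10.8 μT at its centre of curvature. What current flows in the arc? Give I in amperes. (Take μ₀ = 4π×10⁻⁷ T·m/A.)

I ≈ 0.887 A

For a circular arc, B = μ₀Iφ/(4πR) with φ in radians; here φ = 2.094 rad.
So I = 4πRB/(μ₀φ) = 4π × 0.0172 × 1.08×10⁻⁵ / (4π×10⁻⁷ × 2.094) = 0.887 A.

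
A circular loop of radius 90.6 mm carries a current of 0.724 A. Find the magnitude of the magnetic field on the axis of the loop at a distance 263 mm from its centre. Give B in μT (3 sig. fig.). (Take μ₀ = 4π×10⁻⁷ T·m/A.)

On the axis of a circular loop, B = μ₀IR² / [2(R²+z²)^(3/2)].
R² + z² = (0.0906)² + (0.263)² = 0.07738 m², and (R²+z²)^(3/2) = 2.15×10⁻² m³.
B = (4π×10⁻⁷ × 0.724 × 0.008208) / (2 × 2.15×10⁻²) = 1.73×10⁻⁷ T.

B ≈ 0.173 μT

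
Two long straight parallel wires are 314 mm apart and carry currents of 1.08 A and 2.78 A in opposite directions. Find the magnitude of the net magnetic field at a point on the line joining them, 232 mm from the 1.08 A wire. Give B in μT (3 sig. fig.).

Each long wire gives B = μ₀I/(2πd). Distances are d₁ = 0.232 m and d₂ = 0.082 m.
B₁ = 9.31×10⁻⁷ T, B₂ = 6.78×10⁻⁶ T.
Between antiparallel currents both contributions point the same way, so they add. B = B₁ + B₂ = 9.31×10⁻⁷ + 6.78×10⁻⁶ = 7.71×10⁻⁶ T.

B ≈ 7.71 μT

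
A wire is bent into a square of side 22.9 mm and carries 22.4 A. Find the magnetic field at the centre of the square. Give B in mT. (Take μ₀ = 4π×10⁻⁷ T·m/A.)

B ≈ 1.11 mT

Each side is a finite straight segment at perpendicular distance d = a/(2 tan(π/4)) = 0.01145 m from the centre, with end-angles ±π/4.
One side contributes B₁ = (μ₀I/4πd)·2 sin(π/4) = 2.77×10⁻⁴ T.
All 4 sides add in the same direction: B = 4 × 2.77×10⁻⁴ = 1.11×10⁻³ T.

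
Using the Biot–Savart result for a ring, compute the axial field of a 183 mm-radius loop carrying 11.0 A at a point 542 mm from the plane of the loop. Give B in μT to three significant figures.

On the axis of a circular loop, B = μ₀IR² / [2(R²+z²)^(3/2)].
R² + z² = (0.183)² + (0.542)² = 0.3273 m², and (R²+z²)^(3/2) = 0.187 m³.
B = (4π×10⁻⁷ × 11.0 × 0.03349) / (2 × 0.187) = 1.24×10⁻⁶ T.

B ≈ 1.24 μT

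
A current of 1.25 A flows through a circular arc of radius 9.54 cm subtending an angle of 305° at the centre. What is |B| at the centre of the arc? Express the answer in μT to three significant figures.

The Biot–Savart field of a circular arc at its centre is B = μ₀Iφ/(4πR), with φ = 5.323 rad.
B = (4π×10⁻⁷ × 1.25 × 5.323) / (4π × 0.0954) = 6.97×10⁻⁶ T.

B ≈ 6.97 μT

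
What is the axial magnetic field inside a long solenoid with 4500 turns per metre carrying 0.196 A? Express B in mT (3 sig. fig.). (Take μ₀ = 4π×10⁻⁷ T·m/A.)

Inside a long solenoid, B = μ₀nI with n = 4500 turns/m.
B = 4π×10⁻⁷ × 4500 × 0.196 = 1.11×10⁻³ T.

B ≈ 1.11 mT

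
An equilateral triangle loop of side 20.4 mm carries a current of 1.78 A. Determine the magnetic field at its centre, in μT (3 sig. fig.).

Each side is a finite straight segment at perpendicular distance d = a/(2 tan(π/3)) = 0.005889 m from the centre, with end-angles ±π/3.
One side contributes B₁ = (μ₀I/4πd)·2 sin(π/3) = 5.24×10⁻⁵ T.
All 3 sides add in the same direction: B = 3 × 5.24×10⁻⁵ = 1.57×10⁻⁴ T.

B ≈ 157 μT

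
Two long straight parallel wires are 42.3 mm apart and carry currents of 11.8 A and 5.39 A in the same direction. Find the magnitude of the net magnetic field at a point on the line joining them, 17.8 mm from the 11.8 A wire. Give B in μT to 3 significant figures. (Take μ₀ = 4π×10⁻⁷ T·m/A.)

Each long wire gives B = μ₀I/(2πd). Distances are d₁ = 0.0178 m and d₂ = 0.0245 m.
B₁ = 1.33×10⁻⁴ T, B₂ = 4.40×10⁻⁵ T.
Between parallel currents the two contributions point in opposite directions, so they subtract. B = |B₁ − B₂| = |1.33×10⁻⁴ − 4.40×10⁻⁵| = 8.86×10⁻⁵ T.

B ≈ 88.6 μT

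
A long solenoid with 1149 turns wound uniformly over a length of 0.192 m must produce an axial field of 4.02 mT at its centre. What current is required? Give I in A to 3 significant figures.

Inside a long solenoid B = μ₀nI with n = 5984 m⁻¹, so I = B/(μ₀n).
I = 4.02×10⁻³ / (4π×10⁻⁷ × 5984) = 0.535 A.

I ≈ 0.535 A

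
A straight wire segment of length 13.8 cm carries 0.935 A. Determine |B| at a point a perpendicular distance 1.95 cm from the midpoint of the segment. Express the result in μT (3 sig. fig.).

For a finite straight segment, B = (μ₀I/4πd)(sinθ₁ + sinθ₂), where θ₁, θ₂ are the angles from the perpendicular to each end.
The perpendicular from the point meets the wire at its midpoint, so each end is L/2 = 0.069 m away along the wire.
sinθ₁ = 0.069/√(0.069²+0.0195²) = 0.9623; sinθ₂ = 0.069/√(0.069²+0.0195²) = 0.9623.
B = (4π×10⁻⁷ × 0.935) / (4π × 0.0195) × (0.9623 + 0.9623) = 9.23×10⁻⁶ T.

B ≈ 9.23 μT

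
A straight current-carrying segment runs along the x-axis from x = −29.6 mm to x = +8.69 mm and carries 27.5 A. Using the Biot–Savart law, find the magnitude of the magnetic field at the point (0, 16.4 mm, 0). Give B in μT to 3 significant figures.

For a finite straight segment, B = (μ₀I/4πd)(sinθ₁ + sinθ₂), where θ₁, θ₂ are the angles from the perpendicular to each end.
The perpendicular distance is d = 0.0164 m; the end-offsets along the wire are a = 0.0296 m and b = 0.00869 m.
sinθ₁ = 0.0296/√(0.0296²+0.0164²) = 0.8747; sinθ₂ = 0.00869/√(0.00869²+0.0164²) = 0.4682.
B = (4π×10⁻⁷ × 27.5) / (4π × 0.0164) × (0.8747 + 0.4682) = 2.25×10⁻⁴ T.

B ≈ 225 μT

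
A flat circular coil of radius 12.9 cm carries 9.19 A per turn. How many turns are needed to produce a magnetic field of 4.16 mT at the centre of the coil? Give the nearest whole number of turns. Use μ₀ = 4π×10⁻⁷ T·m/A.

For an N-turn coil, B = Nμ₀I/(2R). A single turn gives B₁ = 4.48×10⁻⁵ T with R = 0.129 m.
N = B/B₁ = 4.16×10⁻³ / 4.48×10⁻⁵ = 92.94.

N = 93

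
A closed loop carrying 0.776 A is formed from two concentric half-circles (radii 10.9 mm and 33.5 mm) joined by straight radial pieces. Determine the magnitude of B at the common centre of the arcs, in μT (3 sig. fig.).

B ≈ 15.1 μT

The radial connectors point toward the centre, so dl × r̂ = 0 and they contribute nothing.
Each semicircle gives μ₀I/(4R): inner arc 2.24×10⁻⁵ T, outer arc 7.28×10⁻⁶ T.
The two arcs carry current in opposite angular senses, so their fields oppose: B = |2.24×10⁻⁵ − 7.28×10⁻⁶| = 1.51×10⁻⁵ T.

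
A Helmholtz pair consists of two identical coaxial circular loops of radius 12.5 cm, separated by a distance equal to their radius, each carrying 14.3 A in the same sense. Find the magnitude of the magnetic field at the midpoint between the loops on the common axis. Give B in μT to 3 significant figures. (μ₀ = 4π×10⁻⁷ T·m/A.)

Each loop contributes B = μ₀IR²/[2(R²+z²)^(3/2)] on the axis, with z measured from that loop.
Loop 1 (z = 0.0625 m): B₁ = 5.14×10⁻⁵ T. Loop 2 (z = 0.0625 m): B₂ = 5.14×10⁻⁵ T.
The fields add: B = B₁ + B₂ = 1.03×10⁻⁴ T.

B ≈ 103 μT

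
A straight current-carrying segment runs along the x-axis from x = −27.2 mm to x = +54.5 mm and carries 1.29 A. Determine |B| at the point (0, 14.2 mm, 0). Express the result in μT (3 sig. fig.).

For a finite straight segment, B = (μ₀I/4πd)(sinθ₁ + sinθ₂), where θ₁, θ₂ are the angles from the perpendicular to each end.
The perpendicular distance is d = 0.0142 m; the end-offsets along the wire are a = 0.0272 m and b = 0.0545 m.
sinθ₁ = 0.0272/√(0.0272²+0.0142²) = 0.8865; sinθ₂ = 0.0545/√(0.0545²+0.0142²) = 0.9677.
B = (4π×10⁻⁷ × 1.29) / (4π × 0.0142) × (0.8865 + 0.9677) = 1.68×10⁻⁵ T.

B ≈ 16.8 μT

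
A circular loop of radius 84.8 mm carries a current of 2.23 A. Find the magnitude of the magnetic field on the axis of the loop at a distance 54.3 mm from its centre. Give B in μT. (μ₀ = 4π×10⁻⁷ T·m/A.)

B ≈ 9.87 μT

On the axis of a circular loop, B = μ₀IR² / [2(R²+z²)^(3/2)].
R² + z² = (0.0848)² + (0.0543)² = 0.01014 m², and (R²+z²)^(3/2) = 1.02×10⁻³ m³.
B = (4π×10⁻⁷ × 2.23 × 0.007191) / (2 × 1.02×10⁻³) = 9.87×10⁻⁶ T.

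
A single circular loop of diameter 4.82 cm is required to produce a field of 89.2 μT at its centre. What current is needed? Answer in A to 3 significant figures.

I ≈ 3.42 A

At the centre of a circular loop B = μ₀I/(2R), so I = 2RB/μ₀.
With R = 0.0241 m, I = 2 × 0.0241 × 8.92×10⁻⁵ / (4π×10⁻⁷) = 3.42 A.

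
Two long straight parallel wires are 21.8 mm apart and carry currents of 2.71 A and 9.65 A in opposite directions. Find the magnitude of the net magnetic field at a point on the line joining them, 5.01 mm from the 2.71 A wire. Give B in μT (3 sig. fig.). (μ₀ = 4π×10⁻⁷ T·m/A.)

B ≈ 223 μT

Each long wire gives B = μ₀I/(2πd). Distances are d₁ = 0.00501 m and d₂ = 0.01679 m.
B₁ = 1.08×10⁻⁴ T, B₂ = 1.15×10⁻⁴ T.
Between antiparallel currents both contributions point the same way, so they add. B = B₁ + B₂ = 1.08×10⁻⁴ + 1.15×10⁻⁴ = 2.23×10⁻⁴ T.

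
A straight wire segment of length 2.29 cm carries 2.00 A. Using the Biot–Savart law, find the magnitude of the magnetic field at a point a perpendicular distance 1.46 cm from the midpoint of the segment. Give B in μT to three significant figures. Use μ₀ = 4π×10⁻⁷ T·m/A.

For a finite straight segment, B = (μ₀I/4πd)(sinθ₁ + sinθ₂), where θ₁, θ₂ are the angles from the perpendicular to each end.
The perpendicular from the point meets the wire at its midpoint, so each end is L/2 = 0.01145 m away along the wire.
sinθ₁ = 0.01145/√(0.01145²+0.0146²) = 0.6171; sinθ₂ = 0.01145/√(0.01145²+0.0146²) = 0.6171.
B = (4π×10⁻⁷ × 2.00) / (4π × 0.0146) × (0.6171 + 0.6171) = 1.69×10⁻⁵ T.

B ≈ 16.9 μT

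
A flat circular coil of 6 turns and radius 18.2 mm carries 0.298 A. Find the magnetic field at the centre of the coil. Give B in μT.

B ≈ 61.7 μT

For an N-turn flat coil, B = Nμ₀I/(2R) with R = 0.0182 m.
B = 6 × 1.03×10⁻⁵ T = 6.17×10⁻⁵ T.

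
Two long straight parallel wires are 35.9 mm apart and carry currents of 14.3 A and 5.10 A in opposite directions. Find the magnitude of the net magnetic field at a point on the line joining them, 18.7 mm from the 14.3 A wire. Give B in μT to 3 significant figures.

B ≈ 212 μT

Each long wire gives B = μ₀I/(2πd). Distances are d₁ = 0.0187 m and d₂ = 0.0172 m.
B₁ = 1.53×10⁻⁴ T, B₂ = 5.93×10⁻⁵ T.
Between antiparallel currents both contributions point the same way, so they add. B = B₁ + B₂ = 1.53×10⁻⁴ + 5.93×10⁻⁵ = 2.12×10⁻⁴ T.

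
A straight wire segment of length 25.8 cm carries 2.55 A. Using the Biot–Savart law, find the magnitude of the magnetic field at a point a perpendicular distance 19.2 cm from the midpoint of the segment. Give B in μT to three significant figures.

B ≈ 1.48 μT

For a finite straight segment, B = (μ₀I/4πd)(sinθ₁ + sinθ₂), where θ₁, θ₂ are the angles from the perpendicular to each end.
The perpendicular from the point meets the wire at its midpoint, so each end is L/2 = 0.129 m away along the wire.
sinθ₁ = 0.129/√(0.129²+0.192²) = 0.5577; sinθ₂ = 0.129/√(0.129²+0.192²) = 0.5577.
B = (4π×10⁻⁷ × 2.55) / (4π × 0.192) × (0.5577 + 0.5577) = 1.48×10⁻⁶ T.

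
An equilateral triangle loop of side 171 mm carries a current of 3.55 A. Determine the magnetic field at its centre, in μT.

B ≈ 37.4 μT

Each side is a finite straight segment at perpendicular distance d = a/(2 tan(π/3)) = 0.04936 m from the centre, with end-angles ±π/3.
One side contributes B₁ = (μ₀I/4πd)·2 sin(π/3) = 1.25×10⁻⁵ T.
All 3 sides add in the same direction: B = 3 × 1.25×10⁻⁵ = 3.74×10⁻⁵ T.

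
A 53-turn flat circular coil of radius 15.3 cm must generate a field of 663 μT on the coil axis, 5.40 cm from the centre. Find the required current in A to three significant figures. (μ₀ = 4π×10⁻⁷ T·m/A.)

For an N-turn coil, B = Nμ₀IR²/[2(R²+z²)^(3/2)] with R = 0.153 m, z = 0.054 m, so I = 2B(R²+z²)^(3/2)/(Nμ₀R²) = 2 × 6.63×10⁻⁴ × 4.27×10⁻³ / (53 × 4π×10⁻⁷ × 0.02341) = 3.63 A.

I ≈ 3.63 A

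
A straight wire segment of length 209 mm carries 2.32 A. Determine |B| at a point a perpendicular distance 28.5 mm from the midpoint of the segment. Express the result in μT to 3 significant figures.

B ≈ 15.7 μT

For a finite straight segment, B = (μ₀I/4πd)(sinθ₁ + sinθ₂), where θ₁, θ₂ are the angles from the perpendicular to each end.
The perpendicular from the point meets the wire at its midpoint, so each end is L/2 = 0.1045 m away along the wire.
sinθ₁ = 0.1045/√(0.1045²+0.0285²) = 0.9648; sinθ₂ = 0.1045/√(0.1045²+0.0285²) = 0.9648.
B = (4π×10⁻⁷ × 2.32) / (4π × 0.0285) × (0.9648 + 0.9648) = 1.57×10⁻⁵ T.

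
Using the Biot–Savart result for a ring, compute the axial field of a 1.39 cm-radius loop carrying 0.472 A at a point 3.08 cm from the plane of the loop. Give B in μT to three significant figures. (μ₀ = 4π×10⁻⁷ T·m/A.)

On the axis of a circular loop, B = μ₀IR² / [2(R²+z²)^(3/2)].
R² + z² = (0.0139)² + (0.0308)² = 0.001142 m², and (R²+z²)^(3/2) = 3.86×10⁻⁵ m³.
B = (4π×10⁻⁷ × 0.472 × 0.0001932) / (2 × 3.86×10⁻⁵) = 1.49×10⁻⁶ T.

B ≈ 1.49 μT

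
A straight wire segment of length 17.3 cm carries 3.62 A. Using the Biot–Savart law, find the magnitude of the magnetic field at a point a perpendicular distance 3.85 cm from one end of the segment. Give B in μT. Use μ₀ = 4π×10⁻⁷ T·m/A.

B ≈ 9.18 μT

For a finite straight segment, B = (μ₀I/4πd)(sinθ₁ + sinθ₂), where θ₁, θ₂ are the angles from the perpendicular to each end.
The perpendicular foot is at one end, so the two end-offsets along the wire are 0 and L = 0.173 m.
sinθ₁ = 0/√(0²+0.0385²) = 0.0000; sinθ₂ = 0.173/√(0.173²+0.0385²) = 0.9761.
B = (4π×10⁻⁷ × 3.62) / (4π × 0.0385) × (0.0000 + 0.9761) = 9.18×10⁻⁶ T.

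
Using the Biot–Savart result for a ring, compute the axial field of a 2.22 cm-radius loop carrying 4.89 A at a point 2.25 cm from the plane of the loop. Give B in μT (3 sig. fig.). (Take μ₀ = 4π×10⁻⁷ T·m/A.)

On the axis of a circular loop, B = μ₀IR² / [2(R²+z²)^(3/2)].
R² + z² = (0.0222)² + (0.0225)² = 0.0009991 m², and (R²+z²)^(3/2) = 3.16×10⁻⁵ m³.
B = (4π×10⁻⁷ × 4.89 × 0.0004928) / (2 × 3.16×10⁻⁵) = 4.79×10⁻⁵ T.

B ≈ 47.9 μT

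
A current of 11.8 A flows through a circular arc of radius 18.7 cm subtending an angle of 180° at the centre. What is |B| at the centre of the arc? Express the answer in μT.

The Biot–Savart field of a circular arc at its centre is B = μ₀Iφ/(4πR), with φ = 3.142 rad.
B = (4π×10⁻⁷ × 11.8 × 3.142) / (4π × 0.187) = 1.98×10⁻⁵ T.

B ≈ 19.8 μT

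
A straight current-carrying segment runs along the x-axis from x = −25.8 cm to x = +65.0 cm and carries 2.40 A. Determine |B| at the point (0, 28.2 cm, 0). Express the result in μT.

For a finite straight segment, B = (μ₀I/4πd)(sinθ₁ + sinθ₂), where θ₁, θ₂ are the angles from the perpendicular to each end.
The perpendicular distance is d = 0.282 m; the end-offsets along the wire are a = 0.258 m and b = 0.65 m.
sinθ₁ = 0.258/√(0.258²+0.282²) = 0.6750; sinθ₂ = 0.65/√(0.65²+0.282²) = 0.9174.
B = (4π×10⁻⁷ × 2.40) / (4π × 0.282) × (0.6750 + 0.9174) = 1.36×10⁻⁶ T.

B ≈ 1.36 μT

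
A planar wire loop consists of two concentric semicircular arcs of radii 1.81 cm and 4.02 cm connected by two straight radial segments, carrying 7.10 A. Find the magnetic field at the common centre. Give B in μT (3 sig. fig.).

The radial connectors point toward the centre, so dl × r̂ = 0 and they contribute nothing.
Each semicircle gives μ₀I/(4R): inner arc 1.23×10⁻⁴ T, outer arc 5.55×10⁻⁵ T.
The two arcs carry current in opposite angular senses, so their fields oppose: B = |1.23×10⁻⁴ − 5.55×10⁻⁵| = 6.77×10⁻⁵ T.

B ≈ 67.7 μT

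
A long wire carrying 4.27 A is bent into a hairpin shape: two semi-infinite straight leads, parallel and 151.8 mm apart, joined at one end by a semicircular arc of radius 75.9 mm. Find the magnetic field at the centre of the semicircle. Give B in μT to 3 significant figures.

The semicircular arc contributes B_arc = μ₀I·π/(4πR) = μ₀I/(4R) = 1.77×10⁻⁵ T.
Each semi-infinite lead is at perpendicular distance R = 0.0759 m from the centre, with the perpendicular foot at its near end, so it contributes μ₀I/(4πR); both point the same way, together 1.13×10⁻⁵ T.
Arc and leads all point the same direction: B = 1.77×10⁻⁵ + 1.13×10⁻⁵ = 2.89×10⁻⁵ T.

B ≈ 28.9 μT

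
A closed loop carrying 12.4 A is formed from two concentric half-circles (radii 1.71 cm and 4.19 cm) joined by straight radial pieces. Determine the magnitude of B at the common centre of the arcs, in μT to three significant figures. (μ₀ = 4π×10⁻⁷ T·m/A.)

The radial connectors point toward the centre, so dl × r̂ = 0 and they contribute nothing.
Each semicircle gives μ₀I/(4R): inner arc 2.28×10⁻⁴ T, outer arc 9.30×10⁻⁵ T.
The two arcs carry current in opposite angular senses, so their fields oppose: B = |2.28×10⁻⁴ − 9.30×10⁻⁵| = 1.35×10⁻⁴ T.

B ≈ 135 μT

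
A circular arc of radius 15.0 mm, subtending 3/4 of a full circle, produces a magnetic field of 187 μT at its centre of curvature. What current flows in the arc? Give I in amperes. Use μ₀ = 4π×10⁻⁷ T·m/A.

For a circular arc, B = μ₀Iφ/(4πR) with φ in radians; here φ = 4.712 rad.
So I = 4πRB/(μ₀φ) = 4π × 0.015 × 1.87×10⁻⁴ / (4π×10⁻⁷ × 4.712) = 5.95 A.

I ≈ 5.95 A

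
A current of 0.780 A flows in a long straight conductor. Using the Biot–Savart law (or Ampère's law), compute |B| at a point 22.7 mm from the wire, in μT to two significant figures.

For an infinitely long straight wire, B = μ₀I/(2πd).
B = (4π×10⁻⁷ × 0.780) / (2π × 0.0227) = 6.87×10⁻⁶ T.

B ≈ 6.9 μT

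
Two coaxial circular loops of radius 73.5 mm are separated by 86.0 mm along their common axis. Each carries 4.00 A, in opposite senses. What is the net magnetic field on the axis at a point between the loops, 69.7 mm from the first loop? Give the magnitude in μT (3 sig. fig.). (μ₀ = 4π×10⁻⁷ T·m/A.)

B ≈ 18.8 μT

Each loop contributes B = μ₀IR²/[2(R²+z²)^(3/2)] on the axis, with z measured from that loop.
Loop 1 (z = 0.0697 m): B₁ = 1.31×10⁻⁵ T. Loop 2 (z = 0.0163 m): B₂ = 3.18×10⁻⁵ T.
The fields oppose: B = |B₁ − B₂| = 1.88×10⁻⁵ T.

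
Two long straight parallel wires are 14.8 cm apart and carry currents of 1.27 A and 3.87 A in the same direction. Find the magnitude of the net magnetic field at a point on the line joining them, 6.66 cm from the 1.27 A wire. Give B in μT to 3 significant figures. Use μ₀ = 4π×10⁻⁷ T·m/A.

Each long wire gives B = μ₀I/(2πd). Distances are d₁ = 0.0666 m and d₂ = 0.0814 m.
B₁ = 3.81×10⁻⁶ T, B₂ = 9.51×10⁻⁶ T.
Between parallel currents the two contributions point in opposite directions, so they subtract. B = |B₁ − B₂| = |3.81×10⁻⁶ − 9.51×10⁻⁶| = 5.69×10⁻⁶ T.

B ≈ 5.69 μT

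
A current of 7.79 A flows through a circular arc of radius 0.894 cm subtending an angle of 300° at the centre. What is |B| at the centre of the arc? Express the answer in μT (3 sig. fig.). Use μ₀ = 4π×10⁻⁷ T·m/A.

The Biot–Savart field of a circular arc at its centre is B = μ₀Iφ/(4πR), with φ = 5.236 rad.
B = (4π×10⁻⁷ × 7.79 × 5.236) / (4π × 0.00894) = 4.56×10⁻⁴ T.

B ≈ 456 μT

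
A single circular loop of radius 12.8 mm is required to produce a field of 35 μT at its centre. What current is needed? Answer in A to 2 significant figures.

I ≈ 0.71 A

At the centre of a circular loop B = μ₀I/(2R), so I = 2RB/μ₀.
With R = 0.0128 m, I = 2 × 0.0128 × 3.50×10⁻⁵ / (4π×10⁻⁷) = 0.713 A.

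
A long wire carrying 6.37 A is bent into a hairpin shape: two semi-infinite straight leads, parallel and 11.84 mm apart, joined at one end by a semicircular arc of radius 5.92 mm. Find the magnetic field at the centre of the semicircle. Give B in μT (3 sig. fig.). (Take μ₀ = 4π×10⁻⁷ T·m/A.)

The semicircular arc contributes B_arc = μ₀I·π/(4πR) = μ₀I/(4R) = 3.38×10⁻⁴ T.
Each semi-infinite lead is at perpendicular distance R = 0.00592 m from the centre, with the perpendicular foot at its near end, so it contributes μ₀I/(4πR); both point the same way, together 2.15×10⁻⁴ T.
Arc and leads all point the same direction: B = 3.38×10⁻⁴ + 2.15×10⁻⁴ = 5.53×10⁻⁴ T.

B ≈ 553 μT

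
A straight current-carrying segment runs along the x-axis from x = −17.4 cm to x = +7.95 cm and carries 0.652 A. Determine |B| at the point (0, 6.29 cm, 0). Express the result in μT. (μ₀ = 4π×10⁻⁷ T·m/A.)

For a finite straight segment, B = (μ₀I/4πd)(sinθ₁ + sinθ₂), where θ₁, θ₂ are the angles from the perpendicular to each end.
The perpendicular distance is d = 0.0629 m; the end-offsets along the wire are a = 0.174 m and b = 0.0795 m.
sinθ₁ = 0.174/√(0.174²+0.0629²) = 0.9404; sinθ₂ = 0.0795/√(0.0795²+0.0629²) = 0.7842.
B = (4π×10⁻⁷ × 0.652) / (4π × 0.0629) × (0.9404 + 0.7842) = 1.79×10⁻⁶ T.

B ≈ 1.79 μT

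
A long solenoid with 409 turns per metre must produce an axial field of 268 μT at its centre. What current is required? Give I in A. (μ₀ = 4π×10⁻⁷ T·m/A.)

I ≈ 0.521 A

Inside a long solenoid B = μ₀nI with n = 409 m⁻¹, so I = B/(μ₀n).
I = 2.68×10⁻⁴ / (4π×10⁻⁷ × 409) = 0.521 A.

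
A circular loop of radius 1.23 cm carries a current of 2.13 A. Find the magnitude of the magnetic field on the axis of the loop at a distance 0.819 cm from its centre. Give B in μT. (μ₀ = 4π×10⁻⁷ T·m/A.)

On the axis of a circular loop, B = μ₀IR² / [2(R²+z²)^(3/2)].
R² + z² = (0.0123)² + (0.00819)² = 0.0002184 m², and (R²+z²)^(3/2) = 3.23×10⁻⁶ m³.
B = (4π×10⁻⁷ × 2.13 × 0.0001513) / (2 × 3.23×10⁻⁶) = 6.27×10⁻⁵ T.

B ≈ 62.7 μT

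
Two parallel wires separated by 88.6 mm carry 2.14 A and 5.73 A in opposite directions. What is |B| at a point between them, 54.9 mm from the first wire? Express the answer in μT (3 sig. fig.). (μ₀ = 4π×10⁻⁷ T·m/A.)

B ≈ 41.8 μT

Each long wire gives B = μ₀I/(2πd). Distances are d₁ = 0.0549 m and d₂ = 0.0337 m.
B₁ = 7.80×10⁻⁶ T, B₂ = 3.40×10⁻⁵ T.
Between antiparallel currents both contributions point the same way, so they add. B = B₁ + B₂ = 7.80×10⁻⁶ + 3.40×10⁻⁵ = 4.18×10⁻⁵ T.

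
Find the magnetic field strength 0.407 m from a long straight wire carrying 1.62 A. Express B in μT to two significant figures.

For an infinitely long straight wire, B = μ₀I/(2πd).
B = (4π×10⁻⁷ × 1.62) / (2π × 0.407) = 7.96×10⁻⁷ T.

B ≈ 0.80 μT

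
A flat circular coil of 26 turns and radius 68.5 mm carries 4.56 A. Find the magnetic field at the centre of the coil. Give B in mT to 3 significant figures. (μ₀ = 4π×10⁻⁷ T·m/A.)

B ≈ 1.09 mT

For an N-turn flat coil, B = Nμ₀I/(2R) with R = 0.0685 m.
B = 26 × 4.18×10⁻⁵ T = 1.09×10⁻³ T.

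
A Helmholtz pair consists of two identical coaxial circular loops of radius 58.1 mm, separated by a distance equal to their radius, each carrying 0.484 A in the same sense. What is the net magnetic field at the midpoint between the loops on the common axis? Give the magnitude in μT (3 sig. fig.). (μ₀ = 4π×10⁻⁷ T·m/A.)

Each loop contributes B = μ₀IR²/[2(R²+z²)^(3/2)] on the axis, with z measured from that loop.
Loop 1 (z = 0.02905 m): B₁ = 3.75×10⁻⁶ T. Loop 2 (z = 0.02905 m): B₂ = 3.75×10⁻⁶ T.
The fields add: B = B₁ + B₂ = 7.49×10⁻⁶ T.

B ≈ 7.49 μT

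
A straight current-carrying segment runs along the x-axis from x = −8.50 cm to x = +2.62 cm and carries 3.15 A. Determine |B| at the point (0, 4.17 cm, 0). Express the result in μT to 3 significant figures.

B ≈ 10.8 μT

For a finite straight segment, B = (μ₀I/4πd)(sinθ₁ + sinθ₂), where θ₁, θ₂ are the angles from the perpendicular to each end.
The perpendicular distance is d = 0.0417 m; the end-offsets along the wire are a = 0.085 m and b = 0.0262 m.
sinθ₁ = 0.085/√(0.085²+0.0417²) = 0.8978; sinθ₂ = 0.0262/√(0.0262²+0.0417²) = 0.5320.
B = (4π×10⁻⁷ × 3.15) / (4π × 0.0417) × (0.8978 + 0.5320) = 1.08×10⁻⁵ T.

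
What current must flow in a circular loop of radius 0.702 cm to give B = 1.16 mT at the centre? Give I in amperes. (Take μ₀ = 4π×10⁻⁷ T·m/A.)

At the centre of a circular loop B = μ₀I/(2R), so I = 2RB/μ₀.
With R = 0.00702 m, I = 2 × 0.00702 × 1.16×10⁻³ / (4π×10⁻⁷) = 13.0 A.

I ≈ 13.0 A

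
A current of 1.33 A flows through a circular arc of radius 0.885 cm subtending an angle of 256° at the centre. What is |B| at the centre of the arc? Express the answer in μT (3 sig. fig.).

B ≈ 67.1 μT

The Biot–Savart field of a circular arc at its centre is B = μ₀Iφ/(4πR), with φ = 4.468 rad.
B = (4π×10⁻⁷ × 1.33 × 4.468) / (4π × 0.00885) = 6.71×10⁻⁵ T.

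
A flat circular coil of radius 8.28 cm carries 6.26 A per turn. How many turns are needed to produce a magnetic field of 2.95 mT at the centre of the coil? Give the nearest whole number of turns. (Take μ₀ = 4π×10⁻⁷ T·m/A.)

For an N-turn coil, B = Nμ₀I/(2R). A single turn gives B₁ = 4.75×10⁻⁵ T with R = 0.0828 m.
N = B/B₁ = 2.95×10⁻³ / 4.75×10⁻⁵ = 62.10.

N = 62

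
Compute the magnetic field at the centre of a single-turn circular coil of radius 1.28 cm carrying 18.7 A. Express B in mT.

At the centre of a circular loop the Biot–Savart law gives B = μ₀I/(2R).
B = (4π×10⁻⁷ × 18.7) / (2 × 0.0128) = 9.18×10⁻⁴ T.

B ≈ 0.918 mT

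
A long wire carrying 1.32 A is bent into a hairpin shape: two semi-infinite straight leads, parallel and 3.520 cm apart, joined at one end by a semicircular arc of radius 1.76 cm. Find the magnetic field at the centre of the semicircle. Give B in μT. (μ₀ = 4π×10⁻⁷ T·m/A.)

B ≈ 38.6 μT

The semicircular arc contributes B_arc = μ₀I·π/(4πR) = μ₀I/(4R) = 2.36×10⁻⁵ T.
Each semi-infinite lead is at perpendicular distance R = 0.0176 m from the centre, with the perpendicular foot at its near end, so it contributes μ₀I/(4πR); both point the same way, together 1.50×10⁻⁵ T.
Arc and leads all point the same direction: B = 2.36×10⁻⁵ + 1.50×10⁻⁵ = 3.86×10⁻⁵ T.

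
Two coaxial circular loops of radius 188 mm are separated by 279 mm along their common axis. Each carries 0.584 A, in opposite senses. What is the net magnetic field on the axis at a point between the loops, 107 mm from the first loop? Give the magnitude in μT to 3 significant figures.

Each loop contributes B = μ₀IR²/[2(R²+z²)^(3/2)] on the axis, with z measured from that loop.
Loop 1 (z = 0.107 m): B₁ = 1.28×10⁻⁶ T. Loop 2 (z = 0.172 m): B₂ = 7.84×10⁻⁷ T.
The fields oppose: B = |B₁ − B₂| = 4.97×10⁻⁷ T.

B ≈ 0.497 μT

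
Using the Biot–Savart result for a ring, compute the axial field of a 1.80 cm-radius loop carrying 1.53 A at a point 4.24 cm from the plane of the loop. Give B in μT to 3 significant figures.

B ≈ 3.19 μT

On the axis of a circular loop, B = μ₀IR² / [2(R²+z²)^(3/2)].
R² + z² = (0.018)² + (0.0424)² = 0.002122 m², and (R²+z²)^(3/2) = 9.77×10⁻⁵ m³.
B = (4π×10⁻⁷ × 1.53 × 0.000324) / (2 × 9.77×10⁻⁵) = 3.19×10⁻⁶ T.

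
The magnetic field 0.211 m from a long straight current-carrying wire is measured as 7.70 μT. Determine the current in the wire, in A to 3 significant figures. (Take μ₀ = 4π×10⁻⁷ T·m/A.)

For a long straight wire B = μ₀I/(2πd), so I = 2πdB/μ₀.
I = 2π × 0.211 × 7.70×10⁻⁶ / (4π×10⁻⁷) = 8.12 A.

I ≈ 8.12 A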